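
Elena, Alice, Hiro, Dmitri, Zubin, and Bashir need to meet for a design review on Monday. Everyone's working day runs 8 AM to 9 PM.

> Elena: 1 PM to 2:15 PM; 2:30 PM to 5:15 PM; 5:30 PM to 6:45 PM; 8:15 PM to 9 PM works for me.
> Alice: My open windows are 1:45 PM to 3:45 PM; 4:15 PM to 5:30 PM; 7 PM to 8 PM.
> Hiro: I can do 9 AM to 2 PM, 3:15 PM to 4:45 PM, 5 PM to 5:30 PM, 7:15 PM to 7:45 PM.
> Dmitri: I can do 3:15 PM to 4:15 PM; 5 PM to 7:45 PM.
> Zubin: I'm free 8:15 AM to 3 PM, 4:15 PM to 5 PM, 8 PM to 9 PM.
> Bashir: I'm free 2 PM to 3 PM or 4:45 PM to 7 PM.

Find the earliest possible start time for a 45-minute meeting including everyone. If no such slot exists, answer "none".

none

Elena ∩ Alice: 13:45-14:15, 14:30-15:45, 16:15-17:15.
Elena ∩ Alice ∩ Hiro: 13:45-14:00, 15:15-15:45, 16:15-16:45, 17:00-17:15.
Elena ∩ Alice ∩ Hiro ∩ Dmitri: 15:15-15:45, 17:00-17:15.
Elena ∩ Alice ∩ Hiro ∩ Dmitri ∩ Zubin: ∅.
Elena ∩ Alice ∩ Hiro ∩ Dmitri ∩ Zubin ∩ Bashir: ∅.
There is no time when everyone is free.
No common window is at least 45 minutes long.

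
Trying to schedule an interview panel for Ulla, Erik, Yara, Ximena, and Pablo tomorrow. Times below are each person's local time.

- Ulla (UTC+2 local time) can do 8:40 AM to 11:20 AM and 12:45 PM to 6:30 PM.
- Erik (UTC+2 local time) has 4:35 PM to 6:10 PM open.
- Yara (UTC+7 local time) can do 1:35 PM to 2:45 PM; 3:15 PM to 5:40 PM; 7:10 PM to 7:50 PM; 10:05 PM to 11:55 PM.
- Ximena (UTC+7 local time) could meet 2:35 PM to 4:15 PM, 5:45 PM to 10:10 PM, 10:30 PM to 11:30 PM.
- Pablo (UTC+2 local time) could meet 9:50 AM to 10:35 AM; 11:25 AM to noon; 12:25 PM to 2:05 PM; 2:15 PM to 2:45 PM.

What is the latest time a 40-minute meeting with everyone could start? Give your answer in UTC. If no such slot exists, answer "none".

none

Ulla in UTC: 06:40-09:20, 10:45-16:30 (subtract 2h to convert from UTC+2).
Erik in UTC: 14:35-16:10 (subtract 2h to convert from UTC+2).
Yara in UTC: 06:35-07:45, 08:15-10:40, 12:10-12:50, 15:05-16:55 (subtract 7h to convert from UTC+7).
Ximena in UTC: 07:35-09:15, 10:45-15:10, 15:30-16:30 (subtract 7h to convert from UTC+7).
Pablo in UTC: 07:50-08:35, 09:25-10:00, 10:25-12:05, 12:15-12:45 (subtract 2h to convert from UTC+2).
Ulla ∩ Erik: 14:35-16:10.
Ulla ∩ Erik ∩ Yara: 15:05-16:10.
Ulla ∩ Erik ∩ Yara ∩ Ximena: 15:05-15:10, 15:30-16:10.
Ulla ∩ Erik ∩ Yara ∩ Ximena ∩ Pablo: ∅.
There is no time when everyone is free.
No common window is at least 40 minutes long.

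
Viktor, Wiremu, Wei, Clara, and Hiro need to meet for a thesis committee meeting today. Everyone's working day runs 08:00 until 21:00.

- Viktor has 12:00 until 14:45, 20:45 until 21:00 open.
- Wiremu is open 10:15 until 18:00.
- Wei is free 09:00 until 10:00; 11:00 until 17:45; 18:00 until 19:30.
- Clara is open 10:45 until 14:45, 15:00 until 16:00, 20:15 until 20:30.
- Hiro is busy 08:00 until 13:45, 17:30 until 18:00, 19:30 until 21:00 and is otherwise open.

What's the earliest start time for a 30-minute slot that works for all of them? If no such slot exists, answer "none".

Viktor free: 12:00-14:45, 20:45-21:00.
Wiremu free: 10:15-18:00.
Wei free: 09:00-10:00, 11:00-17:45, 18:00-19:30.
Clara free: 10:45-14:45, 15:00-16:00, 20:15-20:30.
Hiro free: 13:45-17:30, 18:00-19:30 (invert busy blocks within the working day).
Viktor ∩ Wiremu: 12:00-14:45.
Viktor ∩ Wiremu ∩ Wei: 12:00-14:45.
Viktor ∩ Wiremu ∩ Wei ∩ Clara: 12:00-14:45.
Viktor ∩ Wiremu ∩ Wei ∩ Clara ∩ Hiro: 13:45-14:45.
So the common availability across everyone is 13:45-14:45.
The first common window of at least 30 minutes is 13:45-14:45, so the earliest start is 13:45.

13:45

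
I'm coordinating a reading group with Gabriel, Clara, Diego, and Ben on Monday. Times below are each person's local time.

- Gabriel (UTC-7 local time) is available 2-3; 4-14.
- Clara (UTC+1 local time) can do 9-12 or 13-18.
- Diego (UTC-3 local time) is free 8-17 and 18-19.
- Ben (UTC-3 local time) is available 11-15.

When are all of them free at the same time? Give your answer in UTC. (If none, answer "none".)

14:00-17:00

Gabriel in UTC: 09:00-10:00, 11:00-21:00 (add 7h to convert from UTC-7).
Clara in UTC: 08:00-11:00, 12:00-17:00 (subtract 1h to convert from UTC+1).
Diego in UTC: 11:00-20:00, 21:00-22:00 (add 3h to convert from UTC-3).
Ben in UTC: 14:00-18:00 (add 3h to convert from UTC-3).
Gabriel ∩ Clara: 09:00-10:00, 12:00-17:00.
Gabriel ∩ Clara ∩ Diego: 12:00-17:00.
Gabriel ∩ Clara ∩ Diego ∩ Ben: 14:00-17:00.
Those are the intersection windows.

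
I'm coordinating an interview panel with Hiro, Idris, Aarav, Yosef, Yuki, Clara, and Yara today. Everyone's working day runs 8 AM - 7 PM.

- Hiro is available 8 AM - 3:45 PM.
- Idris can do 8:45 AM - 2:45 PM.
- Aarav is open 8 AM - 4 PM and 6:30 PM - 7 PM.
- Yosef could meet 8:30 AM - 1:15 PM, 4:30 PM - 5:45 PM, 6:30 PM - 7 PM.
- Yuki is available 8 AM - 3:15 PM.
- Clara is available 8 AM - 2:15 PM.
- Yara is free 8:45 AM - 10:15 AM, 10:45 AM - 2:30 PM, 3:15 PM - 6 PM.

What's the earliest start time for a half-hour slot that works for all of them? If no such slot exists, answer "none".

08:45

Hiro ∩ Idris: 08:45-14:45.
Hiro ∩ Idris ∩ Aarav: 08:45-14:45.
Hiro ∩ Idris ∩ Aarav ∩ Yosef: 08:45-13:15.
Hiro ∩ Idris ∩ Aarav ∩ Yosef ∩ Yuki: 08:45-13:15.
Hiro ∩ Idris ∩ Aarav ∩ Yosef ∩ Yuki ∩ Clara: 08:45-13:15.
Hiro ∩ Idris ∩ Aarav ∩ Yosef ∩ Yuki ∩ Clara ∩ Yara: 08:45-10:15, 10:45-13:15.
Those are the intersection windows.
The first common window of at least 30 minutes is 08:45-10:15, so the earliest start is 08:45.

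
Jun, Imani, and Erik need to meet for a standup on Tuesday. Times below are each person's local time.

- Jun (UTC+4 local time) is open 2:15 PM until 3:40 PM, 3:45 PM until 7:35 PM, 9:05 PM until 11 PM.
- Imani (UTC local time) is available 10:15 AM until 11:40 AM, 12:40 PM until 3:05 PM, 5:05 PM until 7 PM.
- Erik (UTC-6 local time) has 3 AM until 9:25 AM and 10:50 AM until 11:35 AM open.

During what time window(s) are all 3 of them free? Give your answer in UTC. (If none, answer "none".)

Jun in UTC: 10:15-11:40, 11:45-15:35, 17:05-19:00 (subtract 4h to convert from UTC+4).
Imani in UTC: 10:15-11:40, 12:40-15:05, 17:05-19:00.
Erik in UTC: 09:00-15:25, 16:50-17:35 (add 6h to convert from UTC-6).
Jun ∩ Imani: 10:15-11:40, 12:40-15:05, 17:05-19:00.
Jun ∩ Imani ∩ Erik: 10:15-11:40, 12:40-15:05, 17:05-17:35.
Those are the intersection windows.

10:15-11:40, 12:40-15:05, 17:05-17:35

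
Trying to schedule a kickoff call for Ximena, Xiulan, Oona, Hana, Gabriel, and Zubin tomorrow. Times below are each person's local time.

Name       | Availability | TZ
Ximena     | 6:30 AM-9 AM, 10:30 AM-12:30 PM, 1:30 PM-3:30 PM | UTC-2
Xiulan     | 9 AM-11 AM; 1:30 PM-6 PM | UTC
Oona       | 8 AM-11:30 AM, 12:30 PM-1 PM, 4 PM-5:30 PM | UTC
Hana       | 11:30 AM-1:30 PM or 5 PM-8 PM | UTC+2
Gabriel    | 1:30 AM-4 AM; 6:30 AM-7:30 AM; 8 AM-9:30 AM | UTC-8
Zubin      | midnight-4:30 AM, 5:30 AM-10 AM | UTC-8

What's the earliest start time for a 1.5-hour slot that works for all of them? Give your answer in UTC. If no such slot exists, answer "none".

09:30

Ximena in UTC: 08:30-11:00, 12:30-14:30, 15:30-17:30 (add 2h to convert from UTC-2).
Xiulan in UTC: 09:00-11:00, 13:30-18:00.
Oona in UTC: 08:00-11:30, 12:30-13:00, 16:00-17:30.
Hana in UTC: 09:30-11:30, 15:00-18:00 (subtract 2h to convert from UTC+2).
Gabriel in UTC: 09:30-12:00, 14:30-15:30, 16:00-17:30 (add 8h to convert from UTC-8).
Zubin in UTC: 08:00-12:30, 13:30-18:00 (add 8h to convert from UTC-8).
Ximena ∩ Xiulan: 09:00-11:00, 13:30-14:30, 15:30-17:30.
Ximena ∩ Xiulan ∩ Oona: 09:00-11:00, 16:00-17:30.
Ximena ∩ Xiulan ∩ Oona ∩ Hana: 09:30-11:00, 16:00-17:30.
Ximena ∩ Xiulan ∩ Oona ∩ Hana ∩ Gabriel: 09:30-11:00, 16:00-17:30.
Ximena ∩ Xiulan ∩ Oona ∩ Hana ∩ Gabriel ∩ Zubin: 09:30-11:00, 16:00-17:30.
Those are the intersection windows.
The first common window of at least 90 minutes is 09:30-11:00, so the earliest start is 09:30.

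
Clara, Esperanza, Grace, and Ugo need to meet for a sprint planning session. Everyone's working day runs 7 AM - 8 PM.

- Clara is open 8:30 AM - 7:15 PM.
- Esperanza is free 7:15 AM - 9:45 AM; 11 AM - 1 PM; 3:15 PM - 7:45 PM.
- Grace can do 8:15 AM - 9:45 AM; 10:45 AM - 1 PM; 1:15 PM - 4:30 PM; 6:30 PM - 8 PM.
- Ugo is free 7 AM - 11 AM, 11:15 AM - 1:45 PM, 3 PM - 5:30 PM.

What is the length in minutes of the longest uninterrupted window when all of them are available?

105

Clara ∩ Esperanza: 08:30-09:45, 11:00-13:00, 15:15-19:15.
Clara ∩ Esperanza ∩ Grace: 08:30-09:45, 11:00-13:00, 15:15-16:30, 18:30-19:15.
Clara ∩ Esperanza ∩ Grace ∩ Ugo: 08:30-09:45, 11:15-13:00, 15:15-16:30.
The longest is 11:15-13:00 at 105 minutes.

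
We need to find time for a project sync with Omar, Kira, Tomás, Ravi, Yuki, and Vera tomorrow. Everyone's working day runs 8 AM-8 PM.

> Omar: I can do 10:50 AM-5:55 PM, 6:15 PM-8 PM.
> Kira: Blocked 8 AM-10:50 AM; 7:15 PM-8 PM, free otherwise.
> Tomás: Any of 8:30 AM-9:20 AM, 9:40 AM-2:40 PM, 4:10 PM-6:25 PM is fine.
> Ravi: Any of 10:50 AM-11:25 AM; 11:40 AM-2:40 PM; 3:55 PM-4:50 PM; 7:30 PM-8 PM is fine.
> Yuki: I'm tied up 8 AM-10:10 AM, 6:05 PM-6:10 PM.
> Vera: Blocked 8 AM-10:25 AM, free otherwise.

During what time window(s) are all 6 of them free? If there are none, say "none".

Omar free: 10:50-17:55, 18:15-20:00.
Kira free: 10:50-19:15 (invert busy blocks within the working day).
Tomás free: 08:30-09:20, 09:40-14:40, 16:10-18:25.
Ravi free: 10:50-11:25, 11:40-14:40, 15:55-16:50, 19:30-20:00.
Yuki free: 10:10-18:05, 18:10-20:00 (invert busy blocks within the working day).
Vera free: 10:25-20:00 (invert busy blocks within the working day).
Omar ∩ Kira: 10:50-17:55, 18:15-19:15.
Omar ∩ Kira ∩ Tomás: 10:50-14:40, 16:10-17:55, 18:15-18:25.
Omar ∩ Kira ∩ Tomás ∩ Ravi: 10:50-11:25, 11:40-14:40, 16:10-16:50.
Omar ∩ Kira ∩ Tomás ∩ Ravi ∩ Yuki: 10:50-11:25, 11:40-14:40, 16:10-16:50.
Omar ∩ Kira ∩ Tomás ∩ Ravi ∩ Yuki ∩ Vera: 10:50-11:25, 11:40-14:40, 16:10-16:50.

10:50-11:25, 11:40-14:40, 16:10-16:50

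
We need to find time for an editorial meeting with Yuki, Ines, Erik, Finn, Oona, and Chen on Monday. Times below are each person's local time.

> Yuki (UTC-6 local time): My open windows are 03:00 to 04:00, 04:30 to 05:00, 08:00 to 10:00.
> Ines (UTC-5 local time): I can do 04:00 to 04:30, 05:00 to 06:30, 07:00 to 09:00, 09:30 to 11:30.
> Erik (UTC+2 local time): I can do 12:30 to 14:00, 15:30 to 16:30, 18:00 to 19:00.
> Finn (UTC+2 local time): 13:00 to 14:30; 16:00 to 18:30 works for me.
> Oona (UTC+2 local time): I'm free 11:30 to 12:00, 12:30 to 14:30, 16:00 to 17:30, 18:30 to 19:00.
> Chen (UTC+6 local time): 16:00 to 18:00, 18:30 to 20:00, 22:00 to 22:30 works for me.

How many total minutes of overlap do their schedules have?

0

Yuki in UTC: 09:00-10:00, 10:30-11:00, 14:00-16:00 (add 6h to convert from UTC-6).
Ines in UTC: 09:00-09:30, 10:00-11:30, 12:00-14:00, 14:30-16:30 (add 5h to convert from UTC-5).
Erik in UTC: 10:30-12:00, 13:30-14:30, 16:00-17:00 (subtract 2h to convert from UTC+2).
Finn in UTC: 11:00-12:30, 14:00-16:30 (subtract 2h to convert from UTC+2).
Oona in UTC: 09:30-10:00, 10:30-12:30, 14:00-15:30, 16:30-17:00 (subtract 2h to convert from UTC+2).
Chen in UTC: 10:00-12:00, 12:30-14:00, 16:00-16:30 (subtract 6h to convert from UTC+6).
Yuki ∩ Ines: 09:00-09:30, 10:30-11:00, 14:30-16:00.
Yuki ∩ Ines ∩ Erik: 10:30-11:00.
Yuki ∩ Ines ∩ Erik ∩ Finn: ∅.
Yuki ∩ Ines ∩ Erik ∩ Finn ∩ Oona: ∅.
Yuki ∩ Ines ∩ Erik ∩ Finn ∩ Oona ∩ Chen: ∅.
There is no time when everyone is free.
There is no common window, so the total is 0 minutes.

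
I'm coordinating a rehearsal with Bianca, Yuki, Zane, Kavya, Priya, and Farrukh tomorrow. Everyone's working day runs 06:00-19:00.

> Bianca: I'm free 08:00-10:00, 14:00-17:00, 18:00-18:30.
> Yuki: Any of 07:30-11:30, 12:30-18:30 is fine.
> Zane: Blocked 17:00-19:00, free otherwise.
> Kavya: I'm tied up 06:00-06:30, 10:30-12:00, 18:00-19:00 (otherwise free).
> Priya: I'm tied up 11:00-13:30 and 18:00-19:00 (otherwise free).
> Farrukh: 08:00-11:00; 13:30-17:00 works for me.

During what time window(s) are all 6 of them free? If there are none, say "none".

Bianca free: 08:00-10:00, 14:00-17:00, 18:00-18:30.
Yuki free: 07:30-11:30, 12:30-18:30.
Zane free: 06:00-17:00 (invert busy blocks within the working day).
Kavya free: 06:30-10:30, 12:00-18:00 (invert busy blocks within the working day).
Priya free: 06:00-11:00, 13:30-18:00 (invert busy blocks within the working day).
Farrukh free: 08:00-11:00, 13:30-17:00.
Bianca ∩ Yuki: 08:00-10:00, 14:00-17:00, 18:00-18:30.
Bianca ∩ Yuki ∩ Zane: 08:00-10:00, 14:00-17:00.
Bianca ∩ Yuki ∩ Zane ∩ Kavya: 08:00-10:00, 14:00-17:00.
Bianca ∩ Yuki ∩ Zane ∩ Kavya ∩ Priya: 08:00-10:00, 14:00-17:00.
Bianca ∩ Yuki ∩ Zane ∩ Kavya ∩ Priya ∩ Farrukh: 08:00-10:00, 14:00-17:00.
Those are the intersection windows.

08:00-10:00, 14:00-17:00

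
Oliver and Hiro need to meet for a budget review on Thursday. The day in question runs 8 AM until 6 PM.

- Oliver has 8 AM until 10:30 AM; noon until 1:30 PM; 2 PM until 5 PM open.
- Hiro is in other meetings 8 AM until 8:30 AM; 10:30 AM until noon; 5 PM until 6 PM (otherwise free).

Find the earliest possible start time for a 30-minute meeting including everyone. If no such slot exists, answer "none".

08:30

Oliver free: 08:00-10:30, 12:00-13:30, 14:00-17:00.
Hiro free: 08:30-10:30, 12:00-17:00 (invert busy blocks within the working day).
Oliver ∩ Hiro: 08:30-10:30, 12:00-13:30, 14:00-17:00.
Those are the intersection windows.
The first common window of at least 30 minutes is 08:30-10:30, so the earliest start is 08:30.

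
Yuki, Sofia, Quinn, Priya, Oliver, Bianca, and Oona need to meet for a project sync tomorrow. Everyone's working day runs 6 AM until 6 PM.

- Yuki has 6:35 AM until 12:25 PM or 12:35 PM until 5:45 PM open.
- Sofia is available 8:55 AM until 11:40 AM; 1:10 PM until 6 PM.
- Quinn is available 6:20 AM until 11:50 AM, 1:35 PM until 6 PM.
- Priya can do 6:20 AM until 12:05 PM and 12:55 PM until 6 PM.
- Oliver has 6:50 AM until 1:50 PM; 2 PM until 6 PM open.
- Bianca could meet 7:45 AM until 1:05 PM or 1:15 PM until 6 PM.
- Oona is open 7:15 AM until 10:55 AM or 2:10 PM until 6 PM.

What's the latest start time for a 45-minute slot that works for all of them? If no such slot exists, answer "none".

Yuki ∩ Sofia: 08:55-11:40, 13:10-17:45.
Yuki ∩ Sofia ∩ Quinn: 08:55-11:40, 13:35-17:45.
Yuki ∩ Sofia ∩ Quinn ∩ Priya: 08:55-11:40, 13:35-17:45.
Yuki ∩ Sofia ∩ Quinn ∩ Priya ∩ Oliver: 08:55-11:40, 13:35-13:50, 14:00-17:45.
Yuki ∩ Sofia ∩ Quinn ∩ Priya ∩ Oliver ∩ Bianca: 08:55-11:40, 13:35-13:50, 14:00-17:45.
Yuki ∩ Sofia ∩ Quinn ∩ Priya ∩ Oliver ∩ Bianca ∩ Oona: 08:55-10:55, 14:10-17:45.
The last common window of at least 45 minutes is 14:10-17:45; a 45-minute meeting can start as late as 17:00 and still end by 17:45.

17:00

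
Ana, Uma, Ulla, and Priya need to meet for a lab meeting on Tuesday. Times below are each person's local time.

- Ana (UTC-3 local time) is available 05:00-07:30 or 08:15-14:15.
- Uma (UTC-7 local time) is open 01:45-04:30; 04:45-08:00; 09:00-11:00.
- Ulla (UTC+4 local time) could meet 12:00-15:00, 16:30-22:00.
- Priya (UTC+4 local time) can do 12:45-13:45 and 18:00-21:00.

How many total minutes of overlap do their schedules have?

180

Ana in UTC: 08:00-10:30, 11:15-17:15 (add 3h to convert from UTC-3).
Uma in UTC: 08:45-11:30, 11:45-15:00, 16:00-18:00 (add 7h to convert from UTC-7).
Ulla in UTC: 08:00-11:00, 12:30-18:00 (subtract 4h to convert from UTC+4).
Priya in UTC: 08:45-09:45, 14:00-17:00 (subtract 4h to convert from UTC+4).
Ana ∩ Uma: 08:45-10:30, 11:15-11:30, 11:45-15:00, 16:00-17:15.
Ana ∩ Uma ∩ Ulla: 08:45-10:30, 12:30-15:00, 16:00-17:15.
Ana ∩ Uma ∩ Ulla ∩ Priya: 08:45-09:45, 14:00-15:00, 16:00-17:00.
So the common availability across everyone is 08:45-09:45, 14:00-15:00, 16:00-17:00.
Summing the common windows: 60 + 60 + 60 = 180 minutes.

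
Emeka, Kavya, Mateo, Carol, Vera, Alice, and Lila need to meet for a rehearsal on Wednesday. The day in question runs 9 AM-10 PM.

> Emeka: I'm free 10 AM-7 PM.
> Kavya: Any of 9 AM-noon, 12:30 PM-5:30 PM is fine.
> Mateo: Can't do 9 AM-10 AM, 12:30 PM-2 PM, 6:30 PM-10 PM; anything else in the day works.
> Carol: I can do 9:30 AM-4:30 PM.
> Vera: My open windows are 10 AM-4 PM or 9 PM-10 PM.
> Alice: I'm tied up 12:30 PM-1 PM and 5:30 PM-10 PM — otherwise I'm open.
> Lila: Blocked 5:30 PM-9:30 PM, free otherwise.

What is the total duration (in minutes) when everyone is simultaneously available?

240

Emeka free: 10:00-19:00.
Kavya free: 09:00-12:00, 12:30-17:30.
Mateo free: 10:00-12:30, 14:00-18:30 (invert busy blocks within the working day).
Carol free: 09:30-16:30.
Vera free: 10:00-16:00, 21:00-22:00.
Alice free: 09:00-12:30, 13:00-17:30 (invert busy blocks within the working day).
Lila free: 09:00-17:30, 21:30-22:00 (invert busy blocks within the working day).
Emeka ∩ Kavya: 10:00-12:00, 12:30-17:30.
Emeka ∩ Kavya ∩ Mateo: 10:00-12:00, 14:00-17:30.
Emeka ∩ Kavya ∩ Mateo ∩ Carol: 10:00-12:00, 14:00-16:30.
Emeka ∩ Kavya ∩ Mateo ∩ Carol ∩ Vera: 10:00-12:00, 14:00-16:00.
Emeka ∩ Kavya ∩ Mateo ∩ Carol ∩ Vera ∩ Alice: 10:00-12:00, 14:00-16:00.
Emeka ∩ Kavya ∩ Mateo ∩ Carol ∩ Vera ∩ Alice ∩ Lila: 10:00-12:00, 14:00-16:00.
Summing the common windows: 120 + 120 = 240 minutes.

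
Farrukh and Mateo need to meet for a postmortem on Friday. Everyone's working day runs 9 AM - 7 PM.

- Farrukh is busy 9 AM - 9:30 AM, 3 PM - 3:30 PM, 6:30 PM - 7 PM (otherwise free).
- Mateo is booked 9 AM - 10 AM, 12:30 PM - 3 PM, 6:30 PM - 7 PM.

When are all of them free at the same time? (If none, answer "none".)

Farrukh free: 09:30-15:00, 15:30-18:30 (invert busy blocks within the working day).
Mateo free: 10:00-12:30, 15:00-18:30 (invert busy blocks within the working day).
Farrukh ∩ Mateo: 10:00-12:30, 15:30-18:30.
Those are the intersection windows.

10:00-12:30, 15:30-18:30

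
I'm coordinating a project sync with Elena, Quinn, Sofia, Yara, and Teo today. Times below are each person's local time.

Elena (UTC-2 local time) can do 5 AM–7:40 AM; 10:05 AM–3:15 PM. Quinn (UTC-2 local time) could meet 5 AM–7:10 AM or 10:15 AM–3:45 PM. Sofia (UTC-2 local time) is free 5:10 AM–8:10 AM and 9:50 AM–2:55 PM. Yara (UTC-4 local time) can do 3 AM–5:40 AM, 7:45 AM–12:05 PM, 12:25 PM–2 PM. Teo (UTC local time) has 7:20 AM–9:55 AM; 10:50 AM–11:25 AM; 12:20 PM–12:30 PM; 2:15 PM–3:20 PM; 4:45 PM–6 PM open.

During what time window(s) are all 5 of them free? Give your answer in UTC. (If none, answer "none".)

Elena in UTC: 07:00-09:40, 12:05-17:15 (add 2h to convert from UTC-2).
Quinn in UTC: 07:00-09:10, 12:15-17:45 (add 2h to convert from UTC-2).
Sofia in UTC: 07:10-10:10, 11:50-16:55 (add 2h to convert from UTC-2).
Yara in UTC: 07:00-09:40, 11:45-16:05, 16:25-18:00 (add 4h to convert from UTC-4).
Teo in UTC: 07:20-09:55, 10:50-11:25, 12:20-12:30, 14:15-15:20, 16:45-18:00.
Elena ∩ Quinn: 07:00-09:10, 12:15-17:15.
Elena ∩ Quinn ∩ Sofia: 07:10-09:10, 12:15-16:55.
Elena ∩ Quinn ∩ Sofia ∩ Yara: 07:10-09:10, 12:15-16:05, 16:25-16:55.
Elena ∩ Quinn ∩ Sofia ∩ Yara ∩ Teo: 07:20-09:10, 12:20-12:30, 14:15-15:20, 16:45-16:55.

07:20-09:10, 12:20-12:30, 14:15-15:20, 16:45-16:55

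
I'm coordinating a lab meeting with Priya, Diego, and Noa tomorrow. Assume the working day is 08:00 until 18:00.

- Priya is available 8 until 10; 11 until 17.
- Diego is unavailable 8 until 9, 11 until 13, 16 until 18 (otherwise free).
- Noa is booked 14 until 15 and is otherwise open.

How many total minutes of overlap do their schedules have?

180

Priya free: 08:00-10:00, 11:00-17:00.
Diego free: 09:00-11:00, 13:00-16:00 (invert busy blocks within the working day).
Noa free: 08:00-14:00, 15:00-18:00 (invert busy blocks within the working day).
Priya ∩ Diego: 09:00-10:00, 13:00-16:00.
Priya ∩ Diego ∩ Noa: 09:00-10:00, 13:00-14:00, 15:00-16:00.
Those are the intersection windows.
Summing the common windows: 60 + 60 + 60 = 180 minutes.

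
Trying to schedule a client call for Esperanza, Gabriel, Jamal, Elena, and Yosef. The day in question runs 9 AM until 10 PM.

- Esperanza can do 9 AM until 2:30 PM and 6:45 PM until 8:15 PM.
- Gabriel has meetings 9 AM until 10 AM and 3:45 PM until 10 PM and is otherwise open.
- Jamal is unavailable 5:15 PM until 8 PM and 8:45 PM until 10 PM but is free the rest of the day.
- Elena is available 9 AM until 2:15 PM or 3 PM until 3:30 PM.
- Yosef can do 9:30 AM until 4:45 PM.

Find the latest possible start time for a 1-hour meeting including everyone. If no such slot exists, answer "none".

13:15

Esperanza free: 09:00-14:30, 18:45-20:15.
Gabriel free: 10:00-15:45 (invert busy blocks within the working day).
Jamal free: 09:00-17:15, 20:00-20:45 (invert busy blocks within the working day).
Elena free: 09:00-14:15, 15:00-15:30.
Yosef free: 09:30-16:45.
Esperanza ∩ Gabriel: 10:00-14:30.
Esperanza ∩ Gabriel ∩ Jamal: 10:00-14:30.
Esperanza ∩ Gabriel ∩ Jamal ∩ Elena: 10:00-14:15.
Esperanza ∩ Gabriel ∩ Jamal ∩ Elena ∩ Yosef: 10:00-14:15.
The last common window of at least 60 minutes is 10:00-14:15; a 60-minute meeting can start as late as 13:15 and still end by 14:15.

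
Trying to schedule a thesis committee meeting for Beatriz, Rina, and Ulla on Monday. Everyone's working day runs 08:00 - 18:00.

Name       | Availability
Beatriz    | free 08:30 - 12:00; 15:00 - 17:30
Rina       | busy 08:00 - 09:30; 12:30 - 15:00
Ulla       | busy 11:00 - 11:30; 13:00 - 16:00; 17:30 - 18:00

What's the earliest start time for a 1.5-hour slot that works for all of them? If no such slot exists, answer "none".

Beatriz free: 08:30-12:00, 15:00-17:30.
Rina free: 09:30-12:30, 15:00-18:00 (invert busy blocks within the working day).
Ulla free: 08:00-11:00, 11:30-13:00, 16:00-17:30 (invert busy blocks within the working day).
Beatriz ∩ Rina: 09:30-12:00, 15:00-17:30.
Beatriz ∩ Rina ∩ Ulla: 09:30-11:00, 11:30-12:00, 16:00-17:30.
So the common availability across everyone is 09:30-11:00, 11:30-12:00, 16:00-17:30.
The first common window of at least 90 minutes is 09:30-11:00, so the earliest start is 09:30.

09:30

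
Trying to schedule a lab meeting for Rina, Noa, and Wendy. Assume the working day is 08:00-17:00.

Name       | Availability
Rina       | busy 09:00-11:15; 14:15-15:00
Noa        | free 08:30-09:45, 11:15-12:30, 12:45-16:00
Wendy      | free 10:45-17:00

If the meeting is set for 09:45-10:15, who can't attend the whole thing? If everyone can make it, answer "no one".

Noa, Rina, Wendy

Rina free: 08:00-09:00, 11:15-14:15, 15:00-17:00 (invert busy blocks within the working day).
Noa free: 08:30-09:45, 11:15-12:30, 12:45-16:00.
Wendy free: 10:45-17:00.
Rina: not fully free for 09:45-10:15. Noa: not fully free for 09:45-10:15. Wendy: not fully free for 09:45-10:15.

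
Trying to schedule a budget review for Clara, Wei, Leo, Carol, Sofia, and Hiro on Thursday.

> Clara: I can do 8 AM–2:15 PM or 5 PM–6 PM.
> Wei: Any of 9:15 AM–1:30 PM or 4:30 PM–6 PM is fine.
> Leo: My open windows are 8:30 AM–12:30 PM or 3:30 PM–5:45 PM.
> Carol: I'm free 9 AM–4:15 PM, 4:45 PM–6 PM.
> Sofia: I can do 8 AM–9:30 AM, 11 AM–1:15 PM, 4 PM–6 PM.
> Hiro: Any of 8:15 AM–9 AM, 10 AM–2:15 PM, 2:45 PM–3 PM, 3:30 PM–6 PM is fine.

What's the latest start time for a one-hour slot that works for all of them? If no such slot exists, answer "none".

Clara ∩ Wei: 09:15-13:30, 17:00-18:00.
Clara ∩ Wei ∩ Leo: 09:15-12:30, 17:00-17:45.
Clara ∩ Wei ∩ Leo ∩ Carol: 09:15-12:30, 17:00-17:45.
Clara ∩ Wei ∩ Leo ∩ Carol ∩ Sofia: 09:15-09:30, 11:00-12:30, 17:00-17:45.
Clara ∩ Wei ∩ Leo ∩ Carol ∩ Sofia ∩ Hiro: 11:00-12:30, 17:00-17:45.
Those are the intersection windows.
The last common window of at least 60 minutes is 11:00-12:30; a 60-minute meeting can start as late as 11:30 and still end by 12:30.

11:30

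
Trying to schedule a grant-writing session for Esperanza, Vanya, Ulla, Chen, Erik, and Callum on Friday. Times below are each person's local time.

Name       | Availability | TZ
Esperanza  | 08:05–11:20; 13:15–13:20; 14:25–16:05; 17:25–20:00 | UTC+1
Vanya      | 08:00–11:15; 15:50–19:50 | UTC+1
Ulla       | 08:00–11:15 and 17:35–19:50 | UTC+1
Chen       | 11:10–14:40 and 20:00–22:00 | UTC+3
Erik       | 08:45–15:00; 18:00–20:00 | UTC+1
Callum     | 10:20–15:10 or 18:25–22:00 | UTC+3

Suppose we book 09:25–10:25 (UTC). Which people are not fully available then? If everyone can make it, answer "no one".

Esperanza in UTC: 07:05-10:20, 12:15-12:20, 13:25-15:05, 16:25-19:00 (subtract 1h to convert from UTC+1).
Vanya in UTC: 07:00-10:15, 14:50-18:50 (subtract 1h to convert from UTC+1).
Ulla in UTC: 07:00-10:15, 16:35-18:50 (subtract 1h to convert from UTC+1).
Chen in UTC: 08:10-11:40, 17:00-19:00 (subtract 3h to convert from UTC+3).
Erik in UTC: 07:45-14:00, 17:00-19:00 (subtract 1h to convert from UTC+1).
Callum in UTC: 07:20-12:10, 15:25-19:00 (subtract 3h to convert from UTC+3).
Esperanza: not fully free for 09:25-10:25. Vanya: not fully free for 09:25-10:25. Ulla: not fully free for 09:25-10:25. Chen: free for 09:25-10:25. Erik: free for 09:25-10:25. Callum: free for 09:25-10:25.

Esperanza, Ulla, Vanya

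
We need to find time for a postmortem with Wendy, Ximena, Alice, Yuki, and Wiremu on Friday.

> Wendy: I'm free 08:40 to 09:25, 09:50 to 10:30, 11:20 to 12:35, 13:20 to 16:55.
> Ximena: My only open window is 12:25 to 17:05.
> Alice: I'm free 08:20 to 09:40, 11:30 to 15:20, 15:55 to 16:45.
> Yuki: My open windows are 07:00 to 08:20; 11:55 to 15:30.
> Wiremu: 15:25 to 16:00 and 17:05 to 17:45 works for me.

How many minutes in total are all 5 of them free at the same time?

0

Wendy ∩ Ximena: 12:25-12:35, 13:20-16:55.
Wendy ∩ Ximena ∩ Alice: 12:25-12:35, 13:20-15:20, 15:55-16:45.
Wendy ∩ Ximena ∩ Alice ∩ Yuki: 12:25-12:35, 13:20-15:20.
Wendy ∩ Ximena ∩ Alice ∩ Yuki ∩ Wiremu: ∅.
There is no time when everyone is free.
There is no common window, so the total is 0 minutes.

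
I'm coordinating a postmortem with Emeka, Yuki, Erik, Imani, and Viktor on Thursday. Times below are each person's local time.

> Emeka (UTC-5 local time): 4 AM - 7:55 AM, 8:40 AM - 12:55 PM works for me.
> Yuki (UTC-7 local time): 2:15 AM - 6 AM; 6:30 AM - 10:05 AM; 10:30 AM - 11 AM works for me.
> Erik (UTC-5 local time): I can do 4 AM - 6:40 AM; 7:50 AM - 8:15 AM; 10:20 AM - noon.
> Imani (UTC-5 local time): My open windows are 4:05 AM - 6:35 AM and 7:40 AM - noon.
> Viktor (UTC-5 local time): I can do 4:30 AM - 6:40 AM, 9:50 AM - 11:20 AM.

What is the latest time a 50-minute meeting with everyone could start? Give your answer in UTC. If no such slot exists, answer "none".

Emeka in UTC: 09:00-12:55, 13:40-17:55 (add 5h to convert from UTC-5).
Yuki in UTC: 09:15-13:00, 13:30-17:05, 17:30-18:00 (add 7h to convert from UTC-7).
Erik in UTC: 09:00-11:40, 12:50-13:15, 15:20-17:00 (add 5h to convert from UTC-5).
Imani in UTC: 09:05-11:35, 12:40-17:00 (add 5h to convert from UTC-5).
Viktor in UTC: 09:30-11:40, 14:50-16:20 (add 5h to convert from UTC-5).
Emeka ∩ Yuki: 09:15-12:55, 13:40-17:05, 17:30-17:55.
Emeka ∩ Yuki ∩ Erik: 09:15-11:40, 12:50-12:55, 15:20-17:00.
Emeka ∩ Yuki ∩ Erik ∩ Imani: 09:15-11:35, 12:50-12:55, 15:20-17:00.
Emeka ∩ Yuki ∩ Erik ∩ Imani ∩ Viktor: 09:30-11:35, 15:20-16:20.
Those are the intersection windows.
The last common window of at least 50 minutes is 15:20-16:20; a 50-minute meeting can start as late as 15:30 and still end by 16:20.

15:30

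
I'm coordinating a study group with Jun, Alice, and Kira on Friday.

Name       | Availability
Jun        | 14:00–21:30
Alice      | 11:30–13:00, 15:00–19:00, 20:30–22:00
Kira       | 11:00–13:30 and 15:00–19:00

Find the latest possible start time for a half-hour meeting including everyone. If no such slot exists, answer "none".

18:30

Jun ∩ Alice: 15:00-19:00, 20:30-21:30.
Jun ∩ Alice ∩ Kira: 15:00-19:00.
The last common window of at least 30 minutes is 15:00-19:00; a 30-minute meeting can start as late as 18:30 and still end by 19:00.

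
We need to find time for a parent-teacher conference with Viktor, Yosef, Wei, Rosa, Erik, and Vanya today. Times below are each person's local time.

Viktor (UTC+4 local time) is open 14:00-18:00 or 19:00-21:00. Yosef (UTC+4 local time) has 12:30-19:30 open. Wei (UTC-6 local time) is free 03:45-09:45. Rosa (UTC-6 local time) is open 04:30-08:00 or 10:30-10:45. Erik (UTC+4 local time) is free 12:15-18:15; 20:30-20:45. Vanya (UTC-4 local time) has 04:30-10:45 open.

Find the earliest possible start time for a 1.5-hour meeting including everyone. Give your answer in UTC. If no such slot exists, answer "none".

10:30

Viktor in UTC: 10:00-14:00, 15:00-17:00 (subtract 4h to convert from UTC+4).
Yosef in UTC: 08:30-15:30 (subtract 4h to convert from UTC+4).
Wei in UTC: 09:45-15:45 (add 6h to convert from UTC-6).
Rosa in UTC: 10:30-14:00, 16:30-16:45 (add 6h to convert from UTC-6).
Erik in UTC: 08:15-14:15, 16:30-16:45 (subtract 4h to convert from UTC+4).
Vanya in UTC: 08:30-14:45 (add 4h to convert from UTC-4).
Viktor ∩ Yosef: 10:00-14:00, 15:00-15:30.
Viktor ∩ Yosef ∩ Wei: 10:00-14:00, 15:00-15:30.
Viktor ∩ Yosef ∩ Wei ∩ Rosa: 10:30-14:00.
Viktor ∩ Yosef ∩ Wei ∩ Rosa ∩ Erik: 10:30-14:00.
Viktor ∩ Yosef ∩ Wei ∩ Rosa ∩ Erik ∩ Vanya: 10:30-14:00.
The first common window of at least 90 minutes is 10:30-14:00, so the earliest start is 10:30.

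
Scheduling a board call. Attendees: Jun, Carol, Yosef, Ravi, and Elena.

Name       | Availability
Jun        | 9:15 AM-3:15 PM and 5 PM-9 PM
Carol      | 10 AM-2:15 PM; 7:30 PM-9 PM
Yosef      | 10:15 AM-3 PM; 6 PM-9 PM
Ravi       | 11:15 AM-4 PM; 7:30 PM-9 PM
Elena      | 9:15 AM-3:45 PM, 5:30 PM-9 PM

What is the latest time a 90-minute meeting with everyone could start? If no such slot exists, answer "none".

19:30

Jun ∩ Carol: 10:00-14:15, 19:30-21:00.
Jun ∩ Carol ∩ Yosef: 10:15-14:15, 19:30-21:00.
Jun ∩ Carol ∩ Yosef ∩ Ravi: 11:15-14:15, 19:30-21:00.
Jun ∩ Carol ∩ Yosef ∩ Ravi ∩ Elena: 11:15-14:15, 19:30-21:00.
The last common window of at least 90 minutes is 19:30-21:00; a 90-minute meeting can start as late as 19:30 and still end by 21:00.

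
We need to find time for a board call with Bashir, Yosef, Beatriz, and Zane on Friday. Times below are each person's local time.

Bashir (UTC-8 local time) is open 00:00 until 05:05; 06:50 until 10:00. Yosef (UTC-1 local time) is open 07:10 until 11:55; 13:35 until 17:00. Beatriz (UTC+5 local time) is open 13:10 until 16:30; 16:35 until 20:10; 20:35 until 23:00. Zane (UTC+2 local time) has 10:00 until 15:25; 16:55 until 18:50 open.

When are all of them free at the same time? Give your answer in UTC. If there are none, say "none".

08:10-11:30, 11:35-12:55, 14:55-15:10, 15:35-16:50

Bashir in UTC: 08:00-13:05, 14:50-18:00 (add 8h to convert from UTC-8).
Yosef in UTC: 08:10-12:55, 14:35-18:00 (add 1h to convert from UTC-1).
Beatriz in UTC: 08:10-11:30, 11:35-15:10, 15:35-18:00 (subtract 5h to convert from UTC+5).
Zane in UTC: 08:00-13:25, 14:55-16:50 (subtract 2h to convert from UTC+2).
Bashir ∩ Yosef: 08:10-12:55, 14:50-18:00.
Bashir ∩ Yosef ∩ Beatriz: 08:10-11:30, 11:35-12:55, 14:50-15:10, 15:35-18:00.
Bashir ∩ Yosef ∩ Beatriz ∩ Zane: 08:10-11:30, 11:35-12:55, 14:55-15:10, 15:35-16:50.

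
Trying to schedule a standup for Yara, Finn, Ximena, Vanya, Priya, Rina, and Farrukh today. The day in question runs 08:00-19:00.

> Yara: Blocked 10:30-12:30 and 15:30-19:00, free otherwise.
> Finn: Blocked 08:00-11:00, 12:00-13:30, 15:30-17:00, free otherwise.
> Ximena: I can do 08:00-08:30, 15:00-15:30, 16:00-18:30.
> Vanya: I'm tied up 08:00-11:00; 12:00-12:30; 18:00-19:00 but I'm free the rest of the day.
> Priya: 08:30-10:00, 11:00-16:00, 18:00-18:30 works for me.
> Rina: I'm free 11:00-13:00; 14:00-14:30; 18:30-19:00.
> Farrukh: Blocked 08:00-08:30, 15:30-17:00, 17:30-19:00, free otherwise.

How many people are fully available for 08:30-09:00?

Yara free: 08:00-10:30, 12:30-15:30 (invert busy blocks within the working day).
Finn free: 11:00-12:00, 13:30-15:30, 17:00-19:00 (invert busy blocks within the working day).
Ximena free: 08:00-08:30, 15:00-15:30, 16:00-18:30.
Vanya free: 11:00-12:00, 12:30-18:00 (invert busy blocks within the working day).
Priya free: 08:30-10:00, 11:00-16:00, 18:00-18:30.
Rina free: 11:00-13:00, 14:00-14:30, 18:30-19:00.
Farrukh free: 08:30-15:30, 17:00-17:30 (invert busy blocks within the working day).
Yara, Priya, and Farrukh can make the full 08:30-09:00 slot — that's 3.

3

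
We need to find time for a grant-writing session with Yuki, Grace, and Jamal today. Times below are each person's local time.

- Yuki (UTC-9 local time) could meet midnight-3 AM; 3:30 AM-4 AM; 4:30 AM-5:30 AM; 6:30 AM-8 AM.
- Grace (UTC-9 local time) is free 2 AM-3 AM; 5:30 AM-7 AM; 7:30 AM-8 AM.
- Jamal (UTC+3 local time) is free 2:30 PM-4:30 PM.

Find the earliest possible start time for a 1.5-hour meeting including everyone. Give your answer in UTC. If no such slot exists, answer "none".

Yuki in UTC: 09:00-12:00, 12:30-13:00, 13:30-14:30, 15:30-17:00 (add 9h to convert from UTC-9).
Grace in UTC: 11:00-12:00, 14:30-16:00, 16:30-17:00 (add 9h to convert from UTC-9).
Jamal in UTC: 11:30-13:30 (subtract 3h to convert from UTC+3).
Yuki ∩ Grace: 11:00-12:00, 15:30-16:00, 16:30-17:00.
Yuki ∩ Grace ∩ Jamal: 11:30-12:00.
Those are the intersection windows.
No common window is at least 90 minutes long.

none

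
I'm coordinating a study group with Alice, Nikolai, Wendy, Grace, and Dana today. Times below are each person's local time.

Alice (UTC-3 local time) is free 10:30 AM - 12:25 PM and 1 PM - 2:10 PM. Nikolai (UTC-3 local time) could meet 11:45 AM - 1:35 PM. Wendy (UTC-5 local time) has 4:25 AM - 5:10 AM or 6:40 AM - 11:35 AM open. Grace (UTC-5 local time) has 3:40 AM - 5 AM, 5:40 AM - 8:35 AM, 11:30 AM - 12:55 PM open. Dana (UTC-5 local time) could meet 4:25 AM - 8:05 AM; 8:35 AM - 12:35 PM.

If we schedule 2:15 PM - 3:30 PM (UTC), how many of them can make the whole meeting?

2

Alice in UTC: 13:30-15:25, 16:00-17:10 (add 3h to convert from UTC-3).
Nikolai in UTC: 14:45-16:35 (add 3h to convert from UTC-3).
Wendy in UTC: 09:25-10:10, 11:40-16:35 (add 5h to convert from UTC-5).
Grace in UTC: 08:40-10:00, 10:40-13:35, 16:30-17:55 (add 5h to convert from UTC-5).
Dana in UTC: 09:25-13:05, 13:35-17:35 (add 5h to convert from UTC-5).
Wendy and Dana can make the full 14:15-15:30 slot — that's 2.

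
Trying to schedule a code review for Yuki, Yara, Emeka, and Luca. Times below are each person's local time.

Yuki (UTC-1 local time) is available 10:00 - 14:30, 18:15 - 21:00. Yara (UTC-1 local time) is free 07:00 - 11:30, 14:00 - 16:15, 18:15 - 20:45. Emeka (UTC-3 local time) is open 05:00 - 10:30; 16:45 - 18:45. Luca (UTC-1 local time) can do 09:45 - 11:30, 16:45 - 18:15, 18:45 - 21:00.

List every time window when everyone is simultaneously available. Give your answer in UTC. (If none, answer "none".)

11:00-12:30, 19:45-21:45

Yuki in UTC: 11:00-15:30, 19:15-22:00 (add 1h to convert from UTC-1).
Yara in UTC: 08:00-12:30, 15:00-17:15, 19:15-21:45 (add 1h to convert from UTC-1).
Emeka in UTC: 08:00-13:30, 19:45-21:45 (add 3h to convert from UTC-3).
Luca in UTC: 10:45-12:30, 17:45-19:15, 19:45-22:00 (add 1h to convert from UTC-1).
Yuki ∩ Yara: 11:00-12:30, 15:00-15:30, 19:15-21:45.
Yuki ∩ Yara ∩ Emeka: 11:00-12:30, 19:45-21:45.
Yuki ∩ Yara ∩ Emeka ∩ Luca: 11:00-12:30, 19:45-21:45.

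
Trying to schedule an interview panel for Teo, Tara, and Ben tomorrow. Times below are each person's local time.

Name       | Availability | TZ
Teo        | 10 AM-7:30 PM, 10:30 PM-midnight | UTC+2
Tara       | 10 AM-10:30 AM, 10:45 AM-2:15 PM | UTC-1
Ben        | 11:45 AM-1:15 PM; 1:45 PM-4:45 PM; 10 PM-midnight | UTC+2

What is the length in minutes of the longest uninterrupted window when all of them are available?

Teo in UTC: 08:00-17:30, 20:30-22:00 (subtract 2h to convert from UTC+2).
Tara in UTC: 11:00-11:30, 11:45-15:15 (add 1h to convert from UTC-1).
Ben in UTC: 09:45-11:15, 11:45-14:45, 20:00-22:00 (subtract 2h to convert from UTC+2).
Teo ∩ Tara: 11:00-11:30, 11:45-15:15.
Teo ∩ Tara ∩ Ben: 11:00-11:15, 11:45-14:45.
Those are the intersection windows.
The longest is 11:45-14:45 at 180 minutes.

180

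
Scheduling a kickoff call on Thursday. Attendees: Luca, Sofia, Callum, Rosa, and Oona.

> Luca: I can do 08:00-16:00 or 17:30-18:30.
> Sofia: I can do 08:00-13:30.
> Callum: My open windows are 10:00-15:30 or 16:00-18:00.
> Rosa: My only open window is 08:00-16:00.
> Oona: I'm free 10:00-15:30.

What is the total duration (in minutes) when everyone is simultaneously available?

Luca ∩ Sofia: 08:00-13:30.
Luca ∩ Sofia ∩ Callum: 10:00-13:30.
Luca ∩ Sofia ∩ Callum ∩ Rosa: 10:00-13:30.
Luca ∩ Sofia ∩ Callum ∩ Rosa ∩ Oona: 10:00-13:30.
That's a single block of 210 minutes.

210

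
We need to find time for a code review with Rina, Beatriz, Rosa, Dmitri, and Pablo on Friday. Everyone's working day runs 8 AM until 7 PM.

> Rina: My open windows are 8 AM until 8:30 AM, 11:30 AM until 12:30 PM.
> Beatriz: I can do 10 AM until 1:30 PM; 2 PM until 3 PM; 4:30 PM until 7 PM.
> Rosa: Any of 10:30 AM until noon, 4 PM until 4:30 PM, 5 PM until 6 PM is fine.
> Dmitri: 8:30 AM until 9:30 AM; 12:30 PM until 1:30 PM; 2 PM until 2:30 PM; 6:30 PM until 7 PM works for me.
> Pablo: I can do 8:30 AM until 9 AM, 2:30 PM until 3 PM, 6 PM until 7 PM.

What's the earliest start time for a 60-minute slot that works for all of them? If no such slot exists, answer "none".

none

Rina ∩ Beatriz: 11:30-12:30.
Rina ∩ Beatriz ∩ Rosa: 11:30-12:00.
Rina ∩ Beatriz ∩ Rosa ∩ Dmitri: ∅.
Rina ∩ Beatriz ∩ Rosa ∩ Dmitri ∩ Pablo: ∅.
There is no time when everyone is free.
No common window is at least 60 minutes long.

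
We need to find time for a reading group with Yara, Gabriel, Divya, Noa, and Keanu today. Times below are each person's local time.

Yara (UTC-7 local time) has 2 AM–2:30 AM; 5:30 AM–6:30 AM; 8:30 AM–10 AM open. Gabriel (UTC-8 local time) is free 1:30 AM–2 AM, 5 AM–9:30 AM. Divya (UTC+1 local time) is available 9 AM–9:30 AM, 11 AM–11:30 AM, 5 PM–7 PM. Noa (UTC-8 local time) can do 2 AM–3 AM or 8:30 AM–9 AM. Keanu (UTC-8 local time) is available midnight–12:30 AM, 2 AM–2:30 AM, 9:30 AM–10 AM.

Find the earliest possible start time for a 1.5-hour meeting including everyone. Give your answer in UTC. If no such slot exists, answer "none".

Yara in UTC: 09:00-09:30, 12:30-13:30, 15:30-17:00 (add 7h to convert from UTC-7).
Gabriel in UTC: 09:30-10:00, 13:00-17:30 (add 8h to convert from UTC-8).
Divya in UTC: 08:00-08:30, 10:00-10:30, 16:00-18:00 (subtract 1h to convert from UTC+1).
Noa in UTC: 10:00-11:00, 16:30-17:00 (add 8h to convert from UTC-8).
Keanu in UTC: 08:00-08:30, 10:00-10:30, 17:30-18:00 (add 8h to convert from UTC-8).
Yara ∩ Gabriel: 13:00-13:30, 15:30-17:00.
Yara ∩ Gabriel ∩ Divya: 16:00-17:00.
Yara ∩ Gabriel ∩ Divya ∩ Noa: 16:30-17:00.
Yara ∩ Gabriel ∩ Divya ∩ Noa ∩ Keanu: ∅.
There is no time when everyone is free.
No common window is at least 90 minutes long.

none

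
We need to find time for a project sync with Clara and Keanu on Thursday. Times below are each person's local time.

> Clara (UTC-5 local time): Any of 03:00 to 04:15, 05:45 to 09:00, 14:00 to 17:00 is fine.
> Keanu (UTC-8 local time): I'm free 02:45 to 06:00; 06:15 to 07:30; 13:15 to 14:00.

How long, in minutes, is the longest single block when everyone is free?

195

Clara in UTC: 08:00-09:15, 10:45-14:00, 19:00-22:00 (add 5h to convert from UTC-5).
Keanu in UTC: 10:45-14:00, 14:15-15:30, 21:15-22:00 (add 8h to convert from UTC-8).
Clara ∩ Keanu: 10:45-14:00, 21:15-22:00.
The longest is 10:45-14:00 at 195 minutes.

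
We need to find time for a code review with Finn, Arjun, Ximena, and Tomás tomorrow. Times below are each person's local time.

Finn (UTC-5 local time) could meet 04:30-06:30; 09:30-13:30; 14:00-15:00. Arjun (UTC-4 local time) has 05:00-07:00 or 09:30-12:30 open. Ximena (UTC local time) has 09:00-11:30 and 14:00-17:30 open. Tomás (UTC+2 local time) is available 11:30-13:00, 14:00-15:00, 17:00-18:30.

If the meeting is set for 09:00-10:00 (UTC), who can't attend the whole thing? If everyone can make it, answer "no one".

Finn in UTC: 09:30-11:30, 14:30-18:30, 19:00-20:00 (add 5h to convert from UTC-5).
Arjun in UTC: 09:00-11:00, 13:30-16:30 (add 4h to convert from UTC-4).
Ximena in UTC: 09:00-11:30, 14:00-17:30.
Tomás in UTC: 09:30-11:00, 12:00-13:00, 15:00-16:30 (subtract 2h to convert from UTC+2).
Finn: not fully free for 09:00-10:00. Arjun: free for 09:00-10:00. Ximena: free for 09:00-10:00. Tomás: not fully free for 09:00-10:00.

Finn, Tomás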